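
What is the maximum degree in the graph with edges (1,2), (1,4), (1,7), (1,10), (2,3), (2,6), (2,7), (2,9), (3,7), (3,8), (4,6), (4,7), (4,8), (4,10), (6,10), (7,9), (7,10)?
6 (attained at vertex 7)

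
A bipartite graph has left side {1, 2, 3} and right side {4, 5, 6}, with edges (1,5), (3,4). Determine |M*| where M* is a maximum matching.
2 (matching: (1,5), (3,4); upper bound min(|L|,|R|) = min(3,3) = 3)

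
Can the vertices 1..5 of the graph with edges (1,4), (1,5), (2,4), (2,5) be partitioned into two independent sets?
Yes. Partition: {1, 2, 3}, {4, 5}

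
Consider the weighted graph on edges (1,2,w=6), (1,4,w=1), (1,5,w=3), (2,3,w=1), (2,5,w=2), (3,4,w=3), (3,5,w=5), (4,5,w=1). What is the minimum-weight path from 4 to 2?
3 (path: 4 -> 5 -> 2; weights 1 + 2 = 3)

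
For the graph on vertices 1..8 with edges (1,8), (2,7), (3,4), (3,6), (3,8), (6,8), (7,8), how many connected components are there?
2 (components: {1, 2, 3, 4, 6, 7, 8}, {5})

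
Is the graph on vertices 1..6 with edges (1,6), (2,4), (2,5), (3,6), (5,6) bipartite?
Yes. Partition: {1, 3, 4, 5}, {2, 6}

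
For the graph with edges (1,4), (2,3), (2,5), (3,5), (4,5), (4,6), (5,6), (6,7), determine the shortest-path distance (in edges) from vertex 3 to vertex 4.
2 (path: 3 -> 5 -> 4, 2 edges)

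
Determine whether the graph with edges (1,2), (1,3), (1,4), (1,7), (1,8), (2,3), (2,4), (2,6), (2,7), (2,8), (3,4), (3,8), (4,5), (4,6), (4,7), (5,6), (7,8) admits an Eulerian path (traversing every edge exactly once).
Yes (the graph is connected and exactly 2 vertices have odd degree: {1, 6}; any Eulerian path must start and end at those)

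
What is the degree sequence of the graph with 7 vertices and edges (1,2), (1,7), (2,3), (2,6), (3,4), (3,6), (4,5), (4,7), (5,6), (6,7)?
[4, 3, 3, 3, 3, 2, 2] (degrees: deg(1)=2, deg(2)=3, deg(3)=3, deg(4)=3, deg(5)=2, deg(6)=4, deg(7)=3)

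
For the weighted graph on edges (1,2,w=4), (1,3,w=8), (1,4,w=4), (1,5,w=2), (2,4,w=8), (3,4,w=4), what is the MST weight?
14 (MST edges: (1,2,w=4), (1,4,w=4), (1,5,w=2), (3,4,w=4); sum of weights 4 + 4 + 2 + 4 = 14)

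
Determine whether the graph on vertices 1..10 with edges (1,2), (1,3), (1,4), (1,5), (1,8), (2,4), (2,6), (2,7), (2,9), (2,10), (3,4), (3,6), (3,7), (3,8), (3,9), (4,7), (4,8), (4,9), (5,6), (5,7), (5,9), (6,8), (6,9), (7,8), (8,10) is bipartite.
No (odd cycle of length 3: 3 -> 1 -> 4 -> 3)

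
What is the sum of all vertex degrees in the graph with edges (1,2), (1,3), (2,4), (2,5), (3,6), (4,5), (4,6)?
14 (handshake: sum of degrees = 2|E| = 2 x 7 = 14)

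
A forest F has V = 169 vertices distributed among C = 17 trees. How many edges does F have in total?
152 (Each of the 17 component trees on V_i vertices has V_i - 1 edges; summing gives V - C = 169 - 17 = 152)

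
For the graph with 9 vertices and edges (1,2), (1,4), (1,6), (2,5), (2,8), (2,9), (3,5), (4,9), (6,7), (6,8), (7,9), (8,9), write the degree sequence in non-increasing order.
[4, 4, 3, 3, 3, 2, 2, 2, 1] (degrees: deg(1)=3, deg(2)=4, deg(3)=1, deg(4)=2, deg(5)=2, deg(6)=3, deg(7)=2, deg(8)=3, deg(9)=4)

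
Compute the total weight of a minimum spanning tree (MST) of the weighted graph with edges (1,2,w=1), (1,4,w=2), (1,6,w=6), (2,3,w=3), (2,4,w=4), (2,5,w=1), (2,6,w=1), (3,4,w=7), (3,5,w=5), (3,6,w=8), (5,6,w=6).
8 (MST edges: (1,2,w=1), (1,4,w=2), (2,3,w=3), (2,5,w=1), (2,6,w=1); sum of weights 1 + 2 + 3 + 1 + 1 = 8)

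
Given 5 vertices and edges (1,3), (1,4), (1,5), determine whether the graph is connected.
No, it has 2 components: {1, 3, 4, 5}, {2}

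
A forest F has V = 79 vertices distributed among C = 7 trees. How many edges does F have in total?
72 (Each of the 7 component trees on V_i vertices has V_i - 1 edges; summing gives V - C = 79 - 7 = 72)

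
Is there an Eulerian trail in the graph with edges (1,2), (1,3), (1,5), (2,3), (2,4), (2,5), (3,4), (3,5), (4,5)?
Yes (the graph is connected and exactly 2 vertices have odd degree: {1, 4}; any Eulerian path must start and end at those)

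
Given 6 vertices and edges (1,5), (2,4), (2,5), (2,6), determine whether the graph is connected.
No, it has 2 components: {1, 2, 4, 5, 6}, {3}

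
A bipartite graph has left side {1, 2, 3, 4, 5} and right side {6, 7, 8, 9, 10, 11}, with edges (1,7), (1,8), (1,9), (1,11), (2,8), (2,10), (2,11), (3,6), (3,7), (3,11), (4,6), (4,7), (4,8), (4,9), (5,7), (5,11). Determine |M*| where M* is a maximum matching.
5 (matching: (1,8), (2,10), (3,11), (4,9), (5,7); upper bound min(|L|,|R|) = min(5,6) = 5)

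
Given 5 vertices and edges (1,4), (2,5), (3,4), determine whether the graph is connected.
No, it has 2 components: {1, 3, 4}, {2, 5}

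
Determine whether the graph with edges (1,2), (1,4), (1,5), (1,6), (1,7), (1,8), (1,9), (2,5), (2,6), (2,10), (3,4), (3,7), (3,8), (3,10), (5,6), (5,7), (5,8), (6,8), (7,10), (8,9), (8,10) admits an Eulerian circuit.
No (2 vertices have odd degree: {1, 5}; Eulerian circuit requires 0)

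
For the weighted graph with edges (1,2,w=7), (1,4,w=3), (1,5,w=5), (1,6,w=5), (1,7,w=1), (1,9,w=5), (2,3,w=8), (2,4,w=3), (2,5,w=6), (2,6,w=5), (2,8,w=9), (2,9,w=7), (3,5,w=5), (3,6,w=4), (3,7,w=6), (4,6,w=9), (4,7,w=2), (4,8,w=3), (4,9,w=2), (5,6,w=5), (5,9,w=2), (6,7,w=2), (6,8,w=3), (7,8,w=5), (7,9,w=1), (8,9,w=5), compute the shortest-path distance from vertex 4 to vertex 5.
4 (path: 4 -> 9 -> 5; weights 2 + 2 = 4)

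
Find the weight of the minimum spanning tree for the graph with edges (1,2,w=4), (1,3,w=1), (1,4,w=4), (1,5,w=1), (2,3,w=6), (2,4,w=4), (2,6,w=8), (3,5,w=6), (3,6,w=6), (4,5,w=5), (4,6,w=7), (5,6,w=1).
11 (MST edges: (1,2,w=4), (1,3,w=1), (1,4,w=4), (1,5,w=1), (5,6,w=1); sum of weights 4 + 1 + 4 + 1 + 1 = 11)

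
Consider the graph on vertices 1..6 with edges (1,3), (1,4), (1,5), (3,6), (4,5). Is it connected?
No, it has 2 components: {1, 3, 4, 5, 6}, {2}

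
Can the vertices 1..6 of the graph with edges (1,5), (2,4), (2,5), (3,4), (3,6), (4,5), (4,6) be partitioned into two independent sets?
No (odd cycle of length 3: 4 -> 5 -> 2 -> 4)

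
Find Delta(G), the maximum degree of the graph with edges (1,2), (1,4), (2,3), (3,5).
2 (attained at vertices 1, 2, 3)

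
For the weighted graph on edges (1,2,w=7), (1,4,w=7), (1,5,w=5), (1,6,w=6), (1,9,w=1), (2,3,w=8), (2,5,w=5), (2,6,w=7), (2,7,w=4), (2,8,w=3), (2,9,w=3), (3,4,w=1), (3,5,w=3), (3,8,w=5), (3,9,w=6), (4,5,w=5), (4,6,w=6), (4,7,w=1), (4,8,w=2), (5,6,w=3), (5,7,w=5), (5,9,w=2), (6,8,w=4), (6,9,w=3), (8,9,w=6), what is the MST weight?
16 (MST edges: (1,9,w=1), (2,8,w=3), (2,9,w=3), (3,4,w=1), (4,7,w=1), (4,8,w=2), (5,6,w=3), (5,9,w=2); sum of weights 1 + 3 + 3 + 1 + 1 + 2 + 3 + 2 = 16)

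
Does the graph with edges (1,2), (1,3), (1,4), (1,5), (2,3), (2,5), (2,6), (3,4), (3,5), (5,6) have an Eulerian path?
Yes — and in fact it has an Eulerian circuit (the graph is connected and all 6 vertices have even degree)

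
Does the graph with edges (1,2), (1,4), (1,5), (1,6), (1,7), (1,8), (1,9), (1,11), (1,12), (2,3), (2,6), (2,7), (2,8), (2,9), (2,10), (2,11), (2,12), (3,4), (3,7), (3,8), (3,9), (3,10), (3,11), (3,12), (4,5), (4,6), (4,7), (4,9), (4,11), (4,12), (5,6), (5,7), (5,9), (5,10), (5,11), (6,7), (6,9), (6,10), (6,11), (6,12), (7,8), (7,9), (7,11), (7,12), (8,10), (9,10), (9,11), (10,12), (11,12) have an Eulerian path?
No (8 vertices have odd degree: {1, 2, 5, 6, 8, 9, 10, 11}; Eulerian path requires 0 or 2)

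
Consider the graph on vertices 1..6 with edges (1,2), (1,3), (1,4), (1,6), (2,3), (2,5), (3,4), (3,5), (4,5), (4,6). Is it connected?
Yes (BFS from 1 visits [1, 2, 3, 4, 6, 5] — all 6 vertices reached)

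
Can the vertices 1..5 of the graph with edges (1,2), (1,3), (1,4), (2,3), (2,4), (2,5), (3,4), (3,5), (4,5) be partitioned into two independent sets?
No (odd cycle of length 3: 2 -> 1 -> 4 -> 2)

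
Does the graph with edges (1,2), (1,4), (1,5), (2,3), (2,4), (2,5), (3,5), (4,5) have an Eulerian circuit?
No (2 vertices have odd degree: {1, 4}; Eulerian circuit requires 0)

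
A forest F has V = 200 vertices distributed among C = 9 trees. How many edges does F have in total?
191 (Each of the 9 component trees on V_i vertices has V_i - 1 edges; summing gives V - C = 200 - 9 = 191)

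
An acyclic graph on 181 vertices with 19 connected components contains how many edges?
162 (Each of the 19 component trees on V_i vertices has V_i - 1 edges; summing gives V - C = 181 - 19 = 162)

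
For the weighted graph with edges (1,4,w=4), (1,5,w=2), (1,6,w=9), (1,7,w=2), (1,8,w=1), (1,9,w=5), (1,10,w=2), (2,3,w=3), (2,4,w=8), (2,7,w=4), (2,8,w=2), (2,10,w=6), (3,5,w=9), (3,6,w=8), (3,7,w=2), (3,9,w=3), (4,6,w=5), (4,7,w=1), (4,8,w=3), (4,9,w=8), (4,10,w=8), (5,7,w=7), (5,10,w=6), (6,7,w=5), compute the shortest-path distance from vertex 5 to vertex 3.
6 (path: 5 -> 1 -> 7 -> 3; weights 2 + 2 + 2 = 6)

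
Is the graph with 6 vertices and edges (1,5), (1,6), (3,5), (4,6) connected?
No, it has 2 components: {1, 3, 4, 5, 6}, {2}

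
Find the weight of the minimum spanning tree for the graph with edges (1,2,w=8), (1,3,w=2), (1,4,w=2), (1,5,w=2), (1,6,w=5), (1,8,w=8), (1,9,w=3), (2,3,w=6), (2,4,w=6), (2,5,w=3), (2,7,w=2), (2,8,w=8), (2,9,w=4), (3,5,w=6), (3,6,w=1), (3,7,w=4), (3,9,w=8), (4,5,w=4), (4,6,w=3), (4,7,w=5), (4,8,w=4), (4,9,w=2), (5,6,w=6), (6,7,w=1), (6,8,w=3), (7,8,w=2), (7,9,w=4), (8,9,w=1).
13 (MST edges: (1,3,w=2), (1,4,w=2), (1,5,w=2), (2,7,w=2), (3,6,w=1), (4,9,w=2), (6,7,w=1), (8,9,w=1); sum of weights 2 + 2 + 2 + 2 + 1 + 2 + 1 + 1 = 13)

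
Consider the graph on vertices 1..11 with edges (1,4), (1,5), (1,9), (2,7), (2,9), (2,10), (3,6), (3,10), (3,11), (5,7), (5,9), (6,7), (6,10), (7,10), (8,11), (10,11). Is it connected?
Yes (BFS from 1 visits [1, 4, 5, 9, 7, 2, 6, 10, 3, 11, 8] — all 11 vertices reached)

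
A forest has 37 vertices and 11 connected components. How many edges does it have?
26 (Each of the 11 component trees on V_i vertices has V_i - 1 edges; summing gives V - C = 37 - 11 = 26)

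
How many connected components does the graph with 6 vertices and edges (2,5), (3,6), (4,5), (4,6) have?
2 (components: {1}, {2, 3, 4, 5, 6})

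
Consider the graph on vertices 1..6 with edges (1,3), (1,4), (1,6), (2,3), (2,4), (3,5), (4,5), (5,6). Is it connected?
Yes (BFS from 1 visits [1, 3, 4, 6, 2, 5] — all 6 vertices reached)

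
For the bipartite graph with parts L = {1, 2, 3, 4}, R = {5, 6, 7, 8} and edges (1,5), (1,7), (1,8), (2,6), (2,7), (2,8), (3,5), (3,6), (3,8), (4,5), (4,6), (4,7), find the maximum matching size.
4 (matching: (1,8), (2,7), (3,6), (4,5); upper bound min(|L|,|R|) = min(4,4) = 4)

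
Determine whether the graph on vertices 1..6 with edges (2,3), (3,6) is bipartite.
Yes. Partition: {1, 2, 4, 5, 6}, {3}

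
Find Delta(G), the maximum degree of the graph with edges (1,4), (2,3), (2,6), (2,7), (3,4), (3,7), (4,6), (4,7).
4 (attained at vertex 4)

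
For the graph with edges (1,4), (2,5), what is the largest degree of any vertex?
1 (attained at vertices 1, 2, 4, 5)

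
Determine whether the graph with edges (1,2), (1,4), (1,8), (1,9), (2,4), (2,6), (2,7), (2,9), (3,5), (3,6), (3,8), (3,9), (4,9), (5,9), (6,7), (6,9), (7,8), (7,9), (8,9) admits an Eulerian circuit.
No (2 vertices have odd degree: {2, 4}; Eulerian circuit requires 0)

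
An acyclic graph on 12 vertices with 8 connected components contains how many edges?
4 (Each of the 8 component trees on V_i vertices has V_i - 1 edges; summing gives V - C = 12 - 8 = 4)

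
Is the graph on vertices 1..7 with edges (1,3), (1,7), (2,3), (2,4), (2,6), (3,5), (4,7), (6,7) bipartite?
No (odd cycle of length 5: 2 -> 3 -> 1 -> 7 -> 4 -> 2)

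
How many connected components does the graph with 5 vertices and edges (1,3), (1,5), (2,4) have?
2 (components: {1, 3, 5}, {2, 4})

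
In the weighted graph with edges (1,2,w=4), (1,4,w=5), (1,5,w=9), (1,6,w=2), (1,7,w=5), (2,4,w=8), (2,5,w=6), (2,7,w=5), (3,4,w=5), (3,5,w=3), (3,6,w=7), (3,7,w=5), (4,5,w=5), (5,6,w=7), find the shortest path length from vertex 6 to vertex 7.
7 (path: 6 -> 1 -> 7; weights 2 + 5 = 7)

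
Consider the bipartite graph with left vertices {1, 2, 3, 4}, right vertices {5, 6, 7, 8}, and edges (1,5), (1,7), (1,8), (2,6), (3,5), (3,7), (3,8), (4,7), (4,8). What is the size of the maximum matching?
4 (matching: (1,8), (2,6), (3,5), (4,7); upper bound min(|L|,|R|) = min(4,4) = 4)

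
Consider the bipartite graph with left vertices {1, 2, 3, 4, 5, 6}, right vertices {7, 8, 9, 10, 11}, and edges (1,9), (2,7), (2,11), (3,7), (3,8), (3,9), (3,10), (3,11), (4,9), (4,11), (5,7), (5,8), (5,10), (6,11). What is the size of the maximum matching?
5 (matching: (1,9), (2,7), (3,10), (4,11), (5,8); upper bound min(|L|,|R|) = min(6,5) = 5)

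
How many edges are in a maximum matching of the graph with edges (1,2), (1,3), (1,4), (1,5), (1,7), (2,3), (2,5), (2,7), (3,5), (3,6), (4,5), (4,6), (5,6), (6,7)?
3 (matching: (1,5), (2,7), (4,6); upper bound floor(n/2) = floor(7/2) = 3)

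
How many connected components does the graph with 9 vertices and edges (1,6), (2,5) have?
7 (components: {1, 6}, {2, 5}, {3}, {4}, {7}, {8}, {9})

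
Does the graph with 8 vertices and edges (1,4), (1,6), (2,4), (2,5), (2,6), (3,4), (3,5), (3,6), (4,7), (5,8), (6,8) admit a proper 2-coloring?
Yes. Partition: {1, 2, 3, 7, 8}, {4, 5, 6}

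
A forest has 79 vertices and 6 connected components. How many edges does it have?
73 (Each of the 6 component trees on V_i vertices has V_i - 1 edges; summing gives V - C = 79 - 6 = 73)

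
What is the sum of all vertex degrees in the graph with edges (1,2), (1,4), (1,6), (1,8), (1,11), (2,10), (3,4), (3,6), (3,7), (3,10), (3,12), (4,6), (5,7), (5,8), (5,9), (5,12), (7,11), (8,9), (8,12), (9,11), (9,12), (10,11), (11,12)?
46 (handshake: sum of degrees = 2|E| = 2 x 23 = 46)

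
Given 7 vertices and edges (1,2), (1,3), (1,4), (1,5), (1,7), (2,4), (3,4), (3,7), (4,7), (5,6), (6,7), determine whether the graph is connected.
Yes (BFS from 1 visits [1, 2, 3, 4, 5, 7, 6] — all 7 vertices reached)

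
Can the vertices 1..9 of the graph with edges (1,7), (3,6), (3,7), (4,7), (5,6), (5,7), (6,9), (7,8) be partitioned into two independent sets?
Yes. Partition: {1, 2, 3, 4, 5, 8, 9}, {6, 7}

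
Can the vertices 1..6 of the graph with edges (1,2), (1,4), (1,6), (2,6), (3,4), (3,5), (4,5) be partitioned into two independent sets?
No (odd cycle of length 3: 2 -> 1 -> 6 -> 2)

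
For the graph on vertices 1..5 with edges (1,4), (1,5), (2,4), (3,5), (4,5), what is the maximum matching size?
2 (matching: (1,5), (2,4); upper bound floor(n/2) = floor(5/2) = 2)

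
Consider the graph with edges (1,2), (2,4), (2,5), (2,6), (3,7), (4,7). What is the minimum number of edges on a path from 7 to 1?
3 (path: 7 -> 4 -> 2 -> 1, 3 edges)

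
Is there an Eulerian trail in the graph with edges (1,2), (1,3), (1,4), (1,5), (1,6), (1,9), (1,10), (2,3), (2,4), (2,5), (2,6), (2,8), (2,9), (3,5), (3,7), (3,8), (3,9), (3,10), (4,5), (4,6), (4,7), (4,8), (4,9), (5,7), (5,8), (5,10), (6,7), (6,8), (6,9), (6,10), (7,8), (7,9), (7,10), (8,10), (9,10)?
No (10 vertices have odd degree: {1, 2, 3, 4, 5, 6, 7, 8, 9, 10}; Eulerian path requires 0 or 2)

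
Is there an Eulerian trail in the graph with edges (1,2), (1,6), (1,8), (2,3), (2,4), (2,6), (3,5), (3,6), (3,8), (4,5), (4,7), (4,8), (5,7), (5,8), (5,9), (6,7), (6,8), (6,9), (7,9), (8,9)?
Yes (the graph is connected and exactly 2 vertices have odd degree: {1, 5}; any Eulerian path must start and end at those)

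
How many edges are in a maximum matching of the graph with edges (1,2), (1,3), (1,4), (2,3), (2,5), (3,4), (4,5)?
2 (matching: (1,4), (2,5); upper bound floor(n/2) = floor(5/2) = 2)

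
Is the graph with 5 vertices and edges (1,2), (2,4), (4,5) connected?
No, it has 2 components: {1, 2, 4, 5}, {3}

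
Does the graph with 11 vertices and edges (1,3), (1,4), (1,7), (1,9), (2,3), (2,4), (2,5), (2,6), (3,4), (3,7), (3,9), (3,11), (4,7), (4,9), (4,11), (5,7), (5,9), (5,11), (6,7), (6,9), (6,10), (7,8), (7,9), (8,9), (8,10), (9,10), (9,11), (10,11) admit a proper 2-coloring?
No (odd cycle of length 3: 4 -> 1 -> 7 -> 4)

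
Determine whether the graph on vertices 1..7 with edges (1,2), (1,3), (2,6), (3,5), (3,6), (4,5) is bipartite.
Yes. Partition: {1, 5, 6, 7}, {2, 3, 4}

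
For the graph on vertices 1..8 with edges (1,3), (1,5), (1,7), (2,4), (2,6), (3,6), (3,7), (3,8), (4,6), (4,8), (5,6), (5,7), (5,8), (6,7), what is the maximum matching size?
4 (matching: (1,5), (2,4), (3,8), (6,7); upper bound floor(n/2) = floor(8/2) = 4)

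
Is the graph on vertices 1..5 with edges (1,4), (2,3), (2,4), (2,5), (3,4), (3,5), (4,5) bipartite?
No (odd cycle of length 3: 5 -> 4 -> 2 -> 5)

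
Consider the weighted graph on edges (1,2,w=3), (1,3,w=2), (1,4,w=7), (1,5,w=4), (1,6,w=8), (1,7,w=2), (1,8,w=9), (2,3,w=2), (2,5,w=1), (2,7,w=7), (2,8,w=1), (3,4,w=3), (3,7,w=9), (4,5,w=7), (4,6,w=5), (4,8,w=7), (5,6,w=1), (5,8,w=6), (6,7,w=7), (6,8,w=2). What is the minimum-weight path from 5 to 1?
4 (path: 5 -> 1; weights 4 = 4)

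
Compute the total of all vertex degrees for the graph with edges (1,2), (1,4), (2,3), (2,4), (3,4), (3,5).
12 (handshake: sum of degrees = 2|E| = 2 x 6 = 12)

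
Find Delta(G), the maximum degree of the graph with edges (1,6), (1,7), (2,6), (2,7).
2 (attained at vertices 1, 2, 6, 7)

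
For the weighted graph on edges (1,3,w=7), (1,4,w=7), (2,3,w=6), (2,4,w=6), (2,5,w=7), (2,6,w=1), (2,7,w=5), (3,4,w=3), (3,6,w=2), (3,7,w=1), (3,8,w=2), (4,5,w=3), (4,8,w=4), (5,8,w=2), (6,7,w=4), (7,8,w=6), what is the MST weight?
18 (MST edges: (1,4,w=7), (2,6,w=1), (3,4,w=3), (3,6,w=2), (3,7,w=1), (3,8,w=2), (5,8,w=2); sum of weights 7 + 1 + 3 + 2 + 1 + 2 + 2 = 18)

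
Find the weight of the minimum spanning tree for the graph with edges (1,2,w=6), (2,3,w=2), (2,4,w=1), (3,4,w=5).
9 (MST edges: (1,2,w=6), (2,3,w=2), (2,4,w=1); sum of weights 6 + 2 + 1 = 9)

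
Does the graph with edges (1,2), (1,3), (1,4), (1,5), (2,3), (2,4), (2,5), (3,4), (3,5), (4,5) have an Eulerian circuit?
Yes (the graph is connected and all 5 vertices have even degree)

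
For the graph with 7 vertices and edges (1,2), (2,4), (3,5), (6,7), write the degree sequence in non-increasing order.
[2, 1, 1, 1, 1, 1, 1] (degrees: deg(1)=1, deg(2)=2, deg(3)=1, deg(4)=1, deg(5)=1, deg(6)=1, deg(7)=1)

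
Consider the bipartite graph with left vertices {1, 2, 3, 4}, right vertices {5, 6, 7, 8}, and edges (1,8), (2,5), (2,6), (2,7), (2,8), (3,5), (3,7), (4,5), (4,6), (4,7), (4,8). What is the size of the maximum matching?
4 (matching: (1,8), (2,7), (3,5), (4,6); upper bound min(|L|,|R|) = min(4,4) = 4)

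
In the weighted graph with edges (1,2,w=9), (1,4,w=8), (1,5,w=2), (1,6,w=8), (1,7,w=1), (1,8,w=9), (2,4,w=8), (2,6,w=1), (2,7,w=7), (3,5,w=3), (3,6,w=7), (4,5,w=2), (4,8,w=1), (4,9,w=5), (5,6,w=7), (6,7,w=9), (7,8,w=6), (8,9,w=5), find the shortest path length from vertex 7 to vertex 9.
10 (path: 7 -> 1 -> 5 -> 4 -> 9; weights 1 + 2 + 2 + 5 = 10)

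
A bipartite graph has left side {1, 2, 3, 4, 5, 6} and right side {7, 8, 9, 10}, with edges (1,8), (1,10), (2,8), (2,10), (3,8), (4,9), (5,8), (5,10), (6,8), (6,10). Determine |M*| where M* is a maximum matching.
3 (matching: (1,10), (2,8), (4,9); upper bound min(|L|,|R|) = min(6,4) = 4)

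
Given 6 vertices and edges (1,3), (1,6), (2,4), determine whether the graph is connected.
No, it has 3 components: {1, 3, 6}, {2, 4}, {5}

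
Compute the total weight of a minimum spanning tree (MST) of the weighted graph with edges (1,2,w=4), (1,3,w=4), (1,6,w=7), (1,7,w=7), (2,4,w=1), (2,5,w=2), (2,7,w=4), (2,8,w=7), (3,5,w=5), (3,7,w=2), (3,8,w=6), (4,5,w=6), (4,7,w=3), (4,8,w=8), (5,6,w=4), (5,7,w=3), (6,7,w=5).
22 (MST edges: (1,3,w=4), (2,4,w=1), (2,5,w=2), (3,7,w=2), (3,8,w=6), (4,7,w=3), (5,6,w=4); sum of weights 4 + 1 + 2 + 2 + 6 + 3 + 4 = 22)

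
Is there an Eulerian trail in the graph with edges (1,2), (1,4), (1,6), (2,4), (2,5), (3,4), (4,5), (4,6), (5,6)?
No (6 vertices have odd degree: {1, 2, 3, 4, 5, 6}; Eulerian path requires 0 or 2)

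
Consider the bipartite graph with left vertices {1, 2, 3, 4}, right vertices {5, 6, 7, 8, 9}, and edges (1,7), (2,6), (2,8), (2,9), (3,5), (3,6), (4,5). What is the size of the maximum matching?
4 (matching: (1,7), (2,9), (3,6), (4,5); upper bound min(|L|,|R|) = min(4,5) = 4)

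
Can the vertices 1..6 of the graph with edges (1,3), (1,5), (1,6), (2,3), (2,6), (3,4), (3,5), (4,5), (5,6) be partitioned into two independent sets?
No (odd cycle of length 3: 6 -> 1 -> 5 -> 6)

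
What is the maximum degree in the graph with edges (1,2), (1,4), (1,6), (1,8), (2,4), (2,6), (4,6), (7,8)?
4 (attained at vertex 1)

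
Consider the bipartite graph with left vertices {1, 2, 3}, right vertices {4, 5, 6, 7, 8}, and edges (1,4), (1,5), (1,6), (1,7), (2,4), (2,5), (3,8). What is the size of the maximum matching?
3 (matching: (1,7), (2,5), (3,8); upper bound min(|L|,|R|) = min(3,5) = 3)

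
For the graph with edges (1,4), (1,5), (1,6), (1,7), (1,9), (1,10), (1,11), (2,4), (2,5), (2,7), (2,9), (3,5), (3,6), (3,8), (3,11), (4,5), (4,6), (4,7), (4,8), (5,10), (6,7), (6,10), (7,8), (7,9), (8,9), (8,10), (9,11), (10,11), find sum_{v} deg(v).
56 (handshake: sum of degrees = 2|E| = 2 x 28 = 56)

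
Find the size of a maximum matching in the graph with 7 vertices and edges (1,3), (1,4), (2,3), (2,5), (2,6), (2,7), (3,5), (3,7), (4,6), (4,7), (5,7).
3 (matching: (1,3), (2,6), (5,7); upper bound floor(n/2) = floor(7/2) = 3)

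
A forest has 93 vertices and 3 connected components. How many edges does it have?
90 (Each of the 3 component trees on V_i vertices has V_i - 1 edges; summing gives V - C = 93 - 3 = 90)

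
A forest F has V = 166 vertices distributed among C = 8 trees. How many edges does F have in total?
158 (Each of the 8 component trees on V_i vertices has V_i - 1 edges; summing gives V - C = 166 - 8 = 158)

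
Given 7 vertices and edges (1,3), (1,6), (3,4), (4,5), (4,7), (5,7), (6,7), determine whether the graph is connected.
No, it has 2 components: {1, 3, 4, 5, 6, 7}, {2}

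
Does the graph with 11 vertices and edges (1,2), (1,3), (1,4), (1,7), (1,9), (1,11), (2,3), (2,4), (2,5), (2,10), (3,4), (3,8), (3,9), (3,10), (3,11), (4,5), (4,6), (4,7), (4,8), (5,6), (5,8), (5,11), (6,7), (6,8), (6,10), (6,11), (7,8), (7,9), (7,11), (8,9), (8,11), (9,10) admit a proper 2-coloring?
No (odd cycle of length 3: 3 -> 1 -> 4 -> 3)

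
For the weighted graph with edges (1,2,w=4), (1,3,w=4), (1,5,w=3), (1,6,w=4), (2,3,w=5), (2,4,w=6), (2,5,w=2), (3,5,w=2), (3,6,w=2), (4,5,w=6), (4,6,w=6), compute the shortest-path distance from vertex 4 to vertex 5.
6 (path: 4 -> 5; weights 6 = 6)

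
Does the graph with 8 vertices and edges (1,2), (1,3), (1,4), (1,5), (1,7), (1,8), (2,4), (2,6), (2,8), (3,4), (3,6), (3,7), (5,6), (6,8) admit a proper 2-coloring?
No (odd cycle of length 3: 2 -> 1 -> 4 -> 2)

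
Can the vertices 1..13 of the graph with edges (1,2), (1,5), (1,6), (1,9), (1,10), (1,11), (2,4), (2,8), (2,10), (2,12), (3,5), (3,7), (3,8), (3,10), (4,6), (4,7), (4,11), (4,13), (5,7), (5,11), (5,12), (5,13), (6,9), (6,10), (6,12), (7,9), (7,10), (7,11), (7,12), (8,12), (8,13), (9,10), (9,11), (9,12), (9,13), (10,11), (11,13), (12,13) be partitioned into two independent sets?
No (odd cycle of length 3: 2 -> 1 -> 10 -> 2)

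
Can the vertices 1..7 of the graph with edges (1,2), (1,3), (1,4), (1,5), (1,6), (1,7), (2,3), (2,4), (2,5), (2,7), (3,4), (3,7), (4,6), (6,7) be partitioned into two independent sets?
No (odd cycle of length 3: 6 -> 1 -> 4 -> 6)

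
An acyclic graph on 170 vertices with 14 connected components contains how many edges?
156 (Each of the 14 component trees on V_i vertices has V_i - 1 edges; summing gives V - C = 170 - 14 = 156)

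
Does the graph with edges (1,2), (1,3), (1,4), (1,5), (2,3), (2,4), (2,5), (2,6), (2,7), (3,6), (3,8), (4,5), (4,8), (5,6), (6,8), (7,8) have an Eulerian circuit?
Yes (the graph is connected and all 8 vertices have even degree)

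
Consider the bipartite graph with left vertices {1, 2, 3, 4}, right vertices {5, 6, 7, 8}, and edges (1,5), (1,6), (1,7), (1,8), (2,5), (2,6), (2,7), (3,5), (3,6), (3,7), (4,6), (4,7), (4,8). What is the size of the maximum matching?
4 (matching: (1,8), (2,7), (3,5), (4,6); upper bound min(|L|,|R|) = min(4,4) = 4)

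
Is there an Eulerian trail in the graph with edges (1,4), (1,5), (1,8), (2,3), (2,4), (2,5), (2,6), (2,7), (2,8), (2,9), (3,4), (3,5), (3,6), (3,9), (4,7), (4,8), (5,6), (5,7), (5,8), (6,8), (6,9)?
No (8 vertices have odd degree: {1, 2, 3, 4, 6, 7, 8, 9}; Eulerian path requires 0 or 2)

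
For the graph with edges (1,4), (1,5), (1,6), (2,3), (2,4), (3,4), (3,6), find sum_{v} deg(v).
14 (handshake: sum of degrees = 2|E| = 2 x 7 = 14)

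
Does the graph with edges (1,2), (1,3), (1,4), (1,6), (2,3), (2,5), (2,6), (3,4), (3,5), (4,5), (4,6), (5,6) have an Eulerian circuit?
Yes (the graph is connected and all 6 vertices have even degree)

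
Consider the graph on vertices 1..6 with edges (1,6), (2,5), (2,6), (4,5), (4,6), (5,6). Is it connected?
No, it has 2 components: {1, 2, 4, 5, 6}, {3}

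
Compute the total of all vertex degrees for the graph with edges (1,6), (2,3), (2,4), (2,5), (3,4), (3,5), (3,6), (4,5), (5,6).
18 (handshake: sum of degrees = 2|E| = 2 x 9 = 18)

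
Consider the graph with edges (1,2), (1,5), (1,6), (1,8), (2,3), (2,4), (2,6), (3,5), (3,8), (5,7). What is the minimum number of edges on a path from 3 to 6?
2 (path: 3 -> 2 -> 6, 2 edges)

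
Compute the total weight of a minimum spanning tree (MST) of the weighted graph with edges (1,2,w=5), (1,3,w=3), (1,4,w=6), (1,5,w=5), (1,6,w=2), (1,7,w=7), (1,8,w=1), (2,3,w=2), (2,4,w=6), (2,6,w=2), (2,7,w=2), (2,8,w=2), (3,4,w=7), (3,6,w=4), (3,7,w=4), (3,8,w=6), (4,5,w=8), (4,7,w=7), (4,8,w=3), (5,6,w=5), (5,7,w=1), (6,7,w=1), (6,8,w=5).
12 (MST edges: (1,6,w=2), (1,8,w=1), (2,3,w=2), (2,7,w=2), (4,8,w=3), (5,7,w=1), (6,7,w=1); sum of weights 2 + 1 + 2 + 2 + 3 + 1 + 1 = 12)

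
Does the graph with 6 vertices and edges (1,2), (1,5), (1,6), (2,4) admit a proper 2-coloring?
Yes. Partition: {1, 3, 4}, {2, 5, 6}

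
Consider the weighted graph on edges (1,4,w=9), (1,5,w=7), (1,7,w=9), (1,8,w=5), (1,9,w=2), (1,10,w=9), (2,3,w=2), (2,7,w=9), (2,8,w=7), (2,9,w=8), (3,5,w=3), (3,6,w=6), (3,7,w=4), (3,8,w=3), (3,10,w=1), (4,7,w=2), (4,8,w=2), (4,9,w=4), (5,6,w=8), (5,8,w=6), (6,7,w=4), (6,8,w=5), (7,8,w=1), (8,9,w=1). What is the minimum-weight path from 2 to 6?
8 (path: 2 -> 3 -> 6; weights 2 + 6 = 8)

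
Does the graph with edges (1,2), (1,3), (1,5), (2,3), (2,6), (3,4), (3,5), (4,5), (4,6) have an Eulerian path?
No (4 vertices have odd degree: {1, 2, 4, 5}; Eulerian path requires 0 or 2)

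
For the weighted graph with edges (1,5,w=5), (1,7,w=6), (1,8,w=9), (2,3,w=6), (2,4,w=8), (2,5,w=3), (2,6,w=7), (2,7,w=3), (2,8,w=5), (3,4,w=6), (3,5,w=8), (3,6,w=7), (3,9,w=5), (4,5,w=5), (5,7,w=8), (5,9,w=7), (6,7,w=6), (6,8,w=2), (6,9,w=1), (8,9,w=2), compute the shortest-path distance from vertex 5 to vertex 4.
5 (path: 5 -> 4; weights 5 = 5)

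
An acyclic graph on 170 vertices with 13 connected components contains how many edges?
157 (Each of the 13 component trees on V_i vertices has V_i - 1 edges; summing gives V - C = 170 - 13 = 157)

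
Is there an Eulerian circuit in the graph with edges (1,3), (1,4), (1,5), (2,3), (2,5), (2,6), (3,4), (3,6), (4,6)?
No (4 vertices have odd degree: {1, 2, 4, 6}; Eulerian circuit requires 0)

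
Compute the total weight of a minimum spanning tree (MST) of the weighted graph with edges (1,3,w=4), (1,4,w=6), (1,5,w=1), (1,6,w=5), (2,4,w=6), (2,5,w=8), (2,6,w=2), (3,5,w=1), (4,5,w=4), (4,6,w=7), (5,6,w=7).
13 (MST edges: (1,5,w=1), (1,6,w=5), (2,6,w=2), (3,5,w=1), (4,5,w=4); sum of weights 1 + 5 + 2 + 1 + 4 = 13)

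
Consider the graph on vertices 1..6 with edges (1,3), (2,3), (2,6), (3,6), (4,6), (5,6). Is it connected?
Yes (BFS from 1 visits [1, 3, 2, 6, 4, 5] — all 6 vertices reached)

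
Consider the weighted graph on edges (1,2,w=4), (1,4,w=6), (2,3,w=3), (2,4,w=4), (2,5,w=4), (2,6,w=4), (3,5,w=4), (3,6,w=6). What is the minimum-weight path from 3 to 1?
7 (path: 3 -> 2 -> 1; weights 3 + 4 = 7)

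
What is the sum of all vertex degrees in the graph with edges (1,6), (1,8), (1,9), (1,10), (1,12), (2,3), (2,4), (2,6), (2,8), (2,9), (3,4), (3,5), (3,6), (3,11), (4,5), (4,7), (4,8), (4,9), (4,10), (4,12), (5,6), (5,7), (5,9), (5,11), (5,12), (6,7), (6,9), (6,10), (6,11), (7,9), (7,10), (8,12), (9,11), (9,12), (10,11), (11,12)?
72 (handshake: sum of degrees = 2|E| = 2 x 36 = 72)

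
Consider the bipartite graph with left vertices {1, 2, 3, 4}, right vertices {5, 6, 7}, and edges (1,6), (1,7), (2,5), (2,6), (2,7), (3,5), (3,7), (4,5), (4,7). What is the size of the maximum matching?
3 (matching: (1,7), (2,6), (3,5); upper bound min(|L|,|R|) = min(4,3) = 3)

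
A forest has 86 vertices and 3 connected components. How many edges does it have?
83 (Each of the 3 component trees on V_i vertices has V_i - 1 edges; summing gives V - C = 86 - 3 = 83)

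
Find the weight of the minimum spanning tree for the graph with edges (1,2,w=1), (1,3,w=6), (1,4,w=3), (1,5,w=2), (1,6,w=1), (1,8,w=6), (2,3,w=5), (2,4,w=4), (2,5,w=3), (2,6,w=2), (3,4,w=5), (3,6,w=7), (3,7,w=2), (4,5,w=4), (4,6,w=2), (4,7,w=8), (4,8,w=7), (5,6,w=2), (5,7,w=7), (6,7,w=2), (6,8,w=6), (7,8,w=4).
14 (MST edges: (1,2,w=1), (1,5,w=2), (1,6,w=1), (3,7,w=2), (4,6,w=2), (6,7,w=2), (7,8,w=4); sum of weights 1 + 2 + 1 + 2 + 2 + 2 + 4 = 14)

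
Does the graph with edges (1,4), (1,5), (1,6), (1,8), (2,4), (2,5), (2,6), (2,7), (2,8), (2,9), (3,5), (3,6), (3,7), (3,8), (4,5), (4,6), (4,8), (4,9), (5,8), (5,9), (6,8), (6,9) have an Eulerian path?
Yes — and in fact it has an Eulerian circuit (the graph is connected and all 9 vertices have even degree)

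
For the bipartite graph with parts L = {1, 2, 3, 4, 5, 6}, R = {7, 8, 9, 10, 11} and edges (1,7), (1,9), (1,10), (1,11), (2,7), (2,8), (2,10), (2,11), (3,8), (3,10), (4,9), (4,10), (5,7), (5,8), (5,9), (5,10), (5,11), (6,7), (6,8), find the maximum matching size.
5 (matching: (1,11), (2,10), (3,8), (4,9), (5,7); upper bound min(|L|,|R|) = min(6,5) = 5)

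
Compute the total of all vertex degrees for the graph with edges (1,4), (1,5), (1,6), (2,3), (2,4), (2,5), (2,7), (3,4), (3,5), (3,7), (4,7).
22 (handshake: sum of degrees = 2|E| = 2 x 11 = 22)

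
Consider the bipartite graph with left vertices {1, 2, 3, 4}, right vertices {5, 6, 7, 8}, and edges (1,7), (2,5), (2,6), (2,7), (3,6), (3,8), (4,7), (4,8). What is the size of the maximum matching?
4 (matching: (1,7), (2,5), (3,6), (4,8); upper bound min(|L|,|R|) = min(4,4) = 4)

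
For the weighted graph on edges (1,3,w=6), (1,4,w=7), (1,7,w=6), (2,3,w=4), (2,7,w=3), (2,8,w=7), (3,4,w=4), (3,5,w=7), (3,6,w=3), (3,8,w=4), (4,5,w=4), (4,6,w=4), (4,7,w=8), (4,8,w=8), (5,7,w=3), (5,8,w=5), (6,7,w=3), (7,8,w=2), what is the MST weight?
24 (MST edges: (1,7,w=6), (2,7,w=3), (3,4,w=4), (3,6,w=3), (5,7,w=3), (6,7,w=3), (7,8,w=2); sum of weights 6 + 3 + 4 + 3 + 3 + 3 + 2 = 24)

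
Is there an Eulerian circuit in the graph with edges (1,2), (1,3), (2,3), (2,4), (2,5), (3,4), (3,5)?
Yes (the graph is connected and all 5 vertices have even degree)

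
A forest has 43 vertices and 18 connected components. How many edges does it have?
25 (Each of the 18 component trees on V_i vertices has V_i - 1 edges; summing gives V - C = 43 - 18 = 25)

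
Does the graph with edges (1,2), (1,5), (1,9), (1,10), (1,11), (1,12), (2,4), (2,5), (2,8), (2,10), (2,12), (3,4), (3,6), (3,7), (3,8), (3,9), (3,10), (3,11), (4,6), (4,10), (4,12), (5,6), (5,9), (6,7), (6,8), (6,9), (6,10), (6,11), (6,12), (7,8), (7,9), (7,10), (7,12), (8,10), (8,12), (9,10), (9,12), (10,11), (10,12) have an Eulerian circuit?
No (4 vertices have odd degree: {3, 4, 6, 9}; Eulerian circuit requires 0)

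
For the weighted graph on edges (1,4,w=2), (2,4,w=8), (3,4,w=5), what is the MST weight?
15 (MST edges: (1,4,w=2), (2,4,w=8), (3,4,w=5); sum of weights 2 + 8 + 5 = 15)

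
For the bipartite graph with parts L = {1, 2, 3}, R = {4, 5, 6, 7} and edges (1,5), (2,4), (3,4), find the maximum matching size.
2 (matching: (1,5), (2,4); upper bound min(|L|,|R|) = min(3,4) = 3)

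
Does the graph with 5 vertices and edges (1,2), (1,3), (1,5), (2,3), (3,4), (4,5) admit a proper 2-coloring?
No (odd cycle of length 3: 2 -> 1 -> 3 -> 2)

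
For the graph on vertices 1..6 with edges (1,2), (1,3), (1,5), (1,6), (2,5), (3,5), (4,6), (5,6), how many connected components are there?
1 (components: {1, 2, 3, 4, 5, 6})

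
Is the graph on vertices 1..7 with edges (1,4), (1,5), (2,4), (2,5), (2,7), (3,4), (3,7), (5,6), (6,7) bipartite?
Yes. Partition: {1, 2, 3, 6}, {4, 5, 7}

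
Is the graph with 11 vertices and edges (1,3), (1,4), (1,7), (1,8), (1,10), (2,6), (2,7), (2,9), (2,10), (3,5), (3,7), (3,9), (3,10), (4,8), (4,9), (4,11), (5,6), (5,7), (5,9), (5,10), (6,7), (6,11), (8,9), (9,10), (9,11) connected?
Yes (BFS from 1 visits [1, 3, 4, 7, 8, 10, 5, 9, 11, 2, 6] — all 11 vertices reached)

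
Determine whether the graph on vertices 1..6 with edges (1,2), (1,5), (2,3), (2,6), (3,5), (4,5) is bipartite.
Yes. Partition: {1, 3, 4, 6}, {2, 5}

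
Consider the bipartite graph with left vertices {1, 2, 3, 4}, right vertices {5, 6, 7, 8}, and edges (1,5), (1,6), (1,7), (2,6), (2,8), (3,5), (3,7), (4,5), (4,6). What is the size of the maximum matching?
4 (matching: (1,7), (2,8), (3,5), (4,6); upper bound min(|L|,|R|) = min(4,4) = 4)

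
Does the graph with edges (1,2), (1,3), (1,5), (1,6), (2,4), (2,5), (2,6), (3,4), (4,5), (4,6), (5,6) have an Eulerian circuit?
Yes (the graph is connected and all 6 vertices have even degree)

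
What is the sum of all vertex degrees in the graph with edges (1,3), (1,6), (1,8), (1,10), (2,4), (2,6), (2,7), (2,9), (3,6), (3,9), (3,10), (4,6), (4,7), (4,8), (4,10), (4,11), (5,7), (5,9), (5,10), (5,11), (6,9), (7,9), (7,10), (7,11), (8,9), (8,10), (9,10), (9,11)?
56 (handshake: sum of degrees = 2|E| = 2 x 28 = 56)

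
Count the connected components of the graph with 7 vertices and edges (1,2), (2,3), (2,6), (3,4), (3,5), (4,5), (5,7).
1 (components: {1, 2, 3, 4, 5, 6, 7})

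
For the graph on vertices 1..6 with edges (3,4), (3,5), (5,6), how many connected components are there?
3 (components: {1}, {2}, {3, 4, 5, 6})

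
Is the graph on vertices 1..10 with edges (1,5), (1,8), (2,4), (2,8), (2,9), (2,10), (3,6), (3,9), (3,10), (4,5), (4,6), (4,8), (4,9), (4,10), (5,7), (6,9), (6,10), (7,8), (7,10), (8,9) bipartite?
No (odd cycle of length 3: 9 -> 8 -> 2 -> 9)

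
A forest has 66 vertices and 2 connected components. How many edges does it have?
64 (Each of the 2 component trees on V_i vertices has V_i - 1 edges; summing gives V - C = 66 - 2 = 64)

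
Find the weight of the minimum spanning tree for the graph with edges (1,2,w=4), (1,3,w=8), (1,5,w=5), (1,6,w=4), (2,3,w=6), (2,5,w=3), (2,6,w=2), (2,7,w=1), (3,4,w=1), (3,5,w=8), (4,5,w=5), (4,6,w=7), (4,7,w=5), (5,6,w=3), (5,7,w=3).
16 (MST edges: (1,2,w=4), (2,5,w=3), (2,6,w=2), (2,7,w=1), (3,4,w=1), (4,7,w=5); sum of weights 4 + 3 + 2 + 1 + 1 + 5 = 16)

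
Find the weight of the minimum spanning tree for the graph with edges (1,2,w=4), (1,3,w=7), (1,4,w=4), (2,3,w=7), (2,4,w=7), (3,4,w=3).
11 (MST edges: (1,2,w=4), (1,4,w=4), (3,4,w=3); sum of weights 4 + 4 + 3 = 11)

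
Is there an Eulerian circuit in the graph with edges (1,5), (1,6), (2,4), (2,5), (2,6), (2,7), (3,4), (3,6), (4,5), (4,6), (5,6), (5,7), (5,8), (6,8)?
Yes (the graph is connected and all 8 vertices have even degree)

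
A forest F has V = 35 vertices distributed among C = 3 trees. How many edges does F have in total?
32 (Each of the 3 component trees on V_i vertices has V_i - 1 edges; summing gives V - C = 35 - 3 = 32)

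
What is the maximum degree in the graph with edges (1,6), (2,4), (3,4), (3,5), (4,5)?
3 (attained at vertex 4)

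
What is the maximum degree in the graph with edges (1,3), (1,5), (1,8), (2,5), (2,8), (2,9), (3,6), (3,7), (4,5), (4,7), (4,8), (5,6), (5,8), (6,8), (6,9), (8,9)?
6 (attained at vertex 8)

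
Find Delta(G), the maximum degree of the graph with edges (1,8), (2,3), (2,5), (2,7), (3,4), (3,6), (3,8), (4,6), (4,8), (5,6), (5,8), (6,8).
5 (attained at vertex 8)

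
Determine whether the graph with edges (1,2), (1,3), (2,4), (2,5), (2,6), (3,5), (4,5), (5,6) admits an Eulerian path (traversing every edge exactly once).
Yes — and in fact it has an Eulerian circuit (the graph is connected and all 6 vertices have even degree)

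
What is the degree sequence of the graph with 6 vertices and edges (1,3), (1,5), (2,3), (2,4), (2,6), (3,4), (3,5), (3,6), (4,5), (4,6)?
[5, 4, 3, 3, 3, 2] (degrees: deg(1)=2, deg(2)=3, deg(3)=5, deg(4)=4, deg(5)=3, deg(6)=3)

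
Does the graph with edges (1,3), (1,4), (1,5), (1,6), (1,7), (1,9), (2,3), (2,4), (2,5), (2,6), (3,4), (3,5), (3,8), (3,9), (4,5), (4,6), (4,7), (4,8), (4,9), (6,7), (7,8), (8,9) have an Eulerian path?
Yes — and in fact it has an Eulerian circuit (the graph is connected and all 9 vertices have even degree)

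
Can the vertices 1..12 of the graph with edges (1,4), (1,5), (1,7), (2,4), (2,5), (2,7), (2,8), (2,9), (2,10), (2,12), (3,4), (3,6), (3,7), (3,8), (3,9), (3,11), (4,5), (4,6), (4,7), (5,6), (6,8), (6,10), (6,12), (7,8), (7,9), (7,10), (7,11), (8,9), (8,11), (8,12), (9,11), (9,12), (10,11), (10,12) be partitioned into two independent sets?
No (odd cycle of length 3: 7 -> 1 -> 4 -> 7)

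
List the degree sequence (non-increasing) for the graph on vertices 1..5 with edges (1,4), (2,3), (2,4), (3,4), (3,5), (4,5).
[4, 3, 2, 2, 1] (degrees: deg(1)=1, deg(2)=2, deg(3)=3, deg(4)=4, deg(5)=2)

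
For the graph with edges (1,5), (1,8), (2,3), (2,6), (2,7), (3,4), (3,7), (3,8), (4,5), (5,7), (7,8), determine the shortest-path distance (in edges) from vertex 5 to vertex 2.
2 (path: 5 -> 7 -> 2, 2 edges)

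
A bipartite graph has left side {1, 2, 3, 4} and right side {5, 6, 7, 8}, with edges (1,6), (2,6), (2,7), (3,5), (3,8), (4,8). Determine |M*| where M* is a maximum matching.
4 (matching: (1,6), (2,7), (3,5), (4,8); upper bound min(|L|,|R|) = min(4,4) = 4)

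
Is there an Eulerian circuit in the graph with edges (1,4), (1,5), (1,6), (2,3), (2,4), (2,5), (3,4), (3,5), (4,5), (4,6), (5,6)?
No (6 vertices have odd degree: {1, 2, 3, 4, 5, 6}; Eulerian circuit requires 0)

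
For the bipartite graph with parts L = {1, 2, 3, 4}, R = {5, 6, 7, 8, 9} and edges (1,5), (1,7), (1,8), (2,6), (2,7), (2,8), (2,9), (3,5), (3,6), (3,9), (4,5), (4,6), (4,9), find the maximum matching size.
4 (matching: (1,8), (2,7), (3,9), (4,6); upper bound min(|L|,|R|) = min(4,5) = 4)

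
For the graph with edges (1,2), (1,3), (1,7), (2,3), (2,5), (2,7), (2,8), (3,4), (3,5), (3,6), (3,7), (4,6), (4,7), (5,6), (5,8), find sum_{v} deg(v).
30 (handshake: sum of degrees = 2|E| = 2 x 15 = 30)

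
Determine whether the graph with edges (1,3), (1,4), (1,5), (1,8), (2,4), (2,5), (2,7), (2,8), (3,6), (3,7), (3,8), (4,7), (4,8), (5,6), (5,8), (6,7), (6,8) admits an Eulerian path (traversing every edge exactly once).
Yes — and in fact it has an Eulerian circuit (the graph is connected and all 8 vertices have even degree)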